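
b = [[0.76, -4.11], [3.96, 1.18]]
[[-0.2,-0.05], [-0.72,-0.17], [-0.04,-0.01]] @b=[[-0.35, 0.76], [-1.22, 2.76], [-0.07, 0.15]]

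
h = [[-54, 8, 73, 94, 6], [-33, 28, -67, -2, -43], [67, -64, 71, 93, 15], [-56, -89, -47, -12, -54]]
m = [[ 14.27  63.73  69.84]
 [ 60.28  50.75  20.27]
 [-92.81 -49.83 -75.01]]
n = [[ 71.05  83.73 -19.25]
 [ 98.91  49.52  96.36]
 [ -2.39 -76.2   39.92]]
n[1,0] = 98.91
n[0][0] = 71.05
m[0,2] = 69.84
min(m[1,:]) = 20.27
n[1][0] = 98.91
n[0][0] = 71.05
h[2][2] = 71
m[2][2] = -75.01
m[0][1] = 63.73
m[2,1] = -49.83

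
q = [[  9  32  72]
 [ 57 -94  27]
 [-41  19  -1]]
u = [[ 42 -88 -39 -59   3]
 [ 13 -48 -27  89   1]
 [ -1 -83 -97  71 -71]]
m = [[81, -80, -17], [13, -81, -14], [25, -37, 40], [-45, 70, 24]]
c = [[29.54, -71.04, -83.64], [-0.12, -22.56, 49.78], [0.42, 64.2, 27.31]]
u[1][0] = 13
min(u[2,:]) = -97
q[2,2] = -1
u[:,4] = [3, 1, -71]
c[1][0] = -0.12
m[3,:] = [-45, 70, 24]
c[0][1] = -71.04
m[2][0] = 25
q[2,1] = 19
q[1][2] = 27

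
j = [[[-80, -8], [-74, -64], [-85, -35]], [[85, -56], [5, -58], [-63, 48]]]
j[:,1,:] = [[-74, -64], [5, -58]]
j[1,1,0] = 5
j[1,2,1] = 48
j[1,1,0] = 5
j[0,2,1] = -35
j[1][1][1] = -58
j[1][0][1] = -56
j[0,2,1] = -35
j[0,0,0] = -80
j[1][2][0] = -63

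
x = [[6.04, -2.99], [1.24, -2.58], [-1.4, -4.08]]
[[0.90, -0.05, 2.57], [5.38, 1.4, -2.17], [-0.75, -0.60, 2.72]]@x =[[1.78, -13.05], [37.27, -10.84], [-9.08, -7.31]]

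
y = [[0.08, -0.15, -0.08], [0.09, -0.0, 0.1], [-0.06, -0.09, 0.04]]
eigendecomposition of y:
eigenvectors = [[0.79+0.00j, (-0.08-0.58j), -0.08+0.58j], [0.07+0.00j, (-0.66+0j), -0.66-0.00j], [(-0.61+0j), (0.1-0.46j), 0.10+0.46j]]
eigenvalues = [(0.13+0j), (-0+0.15j), (-0-0.15j)]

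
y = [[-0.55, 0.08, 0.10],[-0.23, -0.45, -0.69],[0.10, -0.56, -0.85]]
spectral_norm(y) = 1.32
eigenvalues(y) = [-0.0, -0.55, -1.3]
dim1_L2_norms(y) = [0.56, 0.86, 1.02]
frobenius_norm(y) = 1.45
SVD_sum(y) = [[0.00,0.07,0.10], [-0.01,-0.45,-0.69], [-0.01,-0.56,-0.85]] + [[-0.55,0.01,-0.0], [-0.22,0.01,-0.00], [0.11,-0.0,0.0]] + [[0.00, 0.00, -0.0], [-0.00, -0.00, 0.00], [0.00, 0.00, -0.00]]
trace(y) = -1.85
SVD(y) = [[0.09, 0.91, 0.40], [-0.63, 0.36, -0.69], [-0.77, -0.19, 0.61]] @ diag([1.3157406241521028, 0.6044190459342293, 0.002055934773064238]) @ [[0.01, 0.55, 0.84], [-1.0, 0.02, -0.00], [0.02, 0.84, -0.55]]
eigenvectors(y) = [[-0.02,-0.92,-0.17],[-0.84,-0.3,0.60],[0.55,0.26,0.79]]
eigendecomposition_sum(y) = [[0.00, -0.0, 0.0], [0.00, -0.0, 0.0], [-0.0, 0.0, -0.0]] + [[-0.56, -0.04, -0.09], [-0.19, -0.01, -0.03], [0.16, 0.01, 0.03]] + [[0.01, 0.12, 0.19], [-0.05, -0.43, -0.66], [-0.06, -0.57, -0.87]]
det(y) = -0.00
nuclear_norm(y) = 1.92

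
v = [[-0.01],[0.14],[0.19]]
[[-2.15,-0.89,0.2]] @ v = [[-0.07]]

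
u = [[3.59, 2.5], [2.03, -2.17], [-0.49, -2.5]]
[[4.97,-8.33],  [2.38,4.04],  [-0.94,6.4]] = u @ [[1.3,  -0.62], [0.12,  -2.44]]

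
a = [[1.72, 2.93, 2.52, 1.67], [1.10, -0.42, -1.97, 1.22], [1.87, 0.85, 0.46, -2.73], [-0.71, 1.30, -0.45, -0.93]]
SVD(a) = [[-0.94,0.33,0.07,0.06], [0.19,0.31,0.88,0.29], [-0.28,-0.86,0.41,-0.15], [-0.04,-0.25,-0.21,0.94]] @ diag([4.6712111803904905, 3.5430097290921343, 2.4016843632359612, 1.5628436860867583]) @ [[-0.41, -0.67, -0.61, -0.12], [-0.14, -0.06, -0.02, 0.99], [0.84, -0.04, -0.53, 0.11], [-0.34, 0.74, -0.58, -0.01]]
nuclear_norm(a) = 12.18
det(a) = 62.12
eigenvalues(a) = [(2.74+0.71j), (2.74-0.71j), (-2.32+1.54j), (-2.32-1.54j)]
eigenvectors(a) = [[-0.54-0.27j, (-0.54+0.27j), (0.43-0.28j), (0.43+0.28j)], [0.29-0.18j, (0.29+0.18j), (-0.54+0j), -0.54-0.00j], [-0.66+0.00j, -0.66-0.00j, (-0.09+0.48j), -0.09-0.48j], [(0.28-0.07j), (0.28+0.07j), (0.3+0.35j), (0.3-0.35j)]]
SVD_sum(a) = [[1.78, 2.94, 2.69, 0.51], [-0.36, -0.60, -0.55, -0.1], [0.52, 0.86, 0.79, 0.15], [0.08, 0.13, 0.12, 0.02]] + [[-0.17, -0.07, -0.02, 1.14], [-0.16, -0.07, -0.02, 1.10], [0.44, 0.19, 0.06, -2.99], [0.13, 0.06, 0.02, -0.88]] + [[0.14, -0.01, -0.09, 0.02], [1.78, -0.08, -1.13, 0.23], [0.83, -0.04, -0.53, 0.11], [-0.42, 0.02, 0.27, -0.05]] + [[-0.03, 0.07, -0.05, -0.0], [-0.15, 0.33, -0.26, -0.01], [0.08, -0.17, 0.13, 0.00], [-0.5, 1.09, -0.86, -0.02]]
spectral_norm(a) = 4.67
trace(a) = 0.83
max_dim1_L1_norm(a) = 8.84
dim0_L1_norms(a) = [5.4, 5.5, 5.4, 6.55]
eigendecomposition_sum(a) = [[1.27-0.97j,1.08-1.58j,(0.53+0.39j),(0.28-1.31j)], [0.10+0.91j,(0.46+1j),(-0.35+0.15j),(0.56+0.53j)], [0.78-1.59j,(0.29-2.1j),0.72+0.12j,(-0.36-1.44j)], [(-0.16+0.74j),0.09+0.90j,-0.31+0.02j,(0.3+0.56j)]] + [[1.27+0.97j, 1.08+1.58j, 0.53-0.39j, 0.28+1.31j], [(0.1-0.91j), (0.46-1j), (-0.35-0.15j), (0.56-0.53j)], [(0.78+1.59j), 0.29+2.10j, 0.72-0.12j, (-0.36+1.44j)], [(-0.16-0.74j), (0.09-0.9j), (-0.31-0.02j), (0.3-0.56j)]] + [[-0.41+0.16j,  0.39-0.57j,  (0.73+0j),  (0.55+0.93j)], [0.45+0.09j,  (-0.67+0.28j),  -0.64-0.42j,  0.05-1.13j], [0.16-0.39j,  0.13+0.64j,  (-0.49+0.5j),  -1.00-0.24j], [-0.19-0.34j,  (0.56+0.28j),  (0.09+0.65j),  (-0.76+0.61j)]] + [[-0.41-0.16j, (0.39+0.57j), 0.73-0.00j, 0.55-0.93j], [0.45-0.09j, -0.67-0.28j, -0.64+0.42j, 0.05+1.13j], [0.16+0.39j, (0.13-0.64j), (-0.49-0.5j), -1.00+0.24j], [-0.19+0.34j, 0.56-0.28j, (0.09-0.65j), -0.76-0.61j]]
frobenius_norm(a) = 6.53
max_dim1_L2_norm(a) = 4.55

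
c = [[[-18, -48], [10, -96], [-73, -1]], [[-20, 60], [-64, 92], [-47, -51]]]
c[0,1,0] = 10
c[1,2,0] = -47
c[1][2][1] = -51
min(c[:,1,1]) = -96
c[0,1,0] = 10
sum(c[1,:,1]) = 101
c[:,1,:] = [[10, -96], [-64, 92]]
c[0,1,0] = 10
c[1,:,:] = [[-20, 60], [-64, 92], [-47, -51]]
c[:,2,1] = [-1, -51]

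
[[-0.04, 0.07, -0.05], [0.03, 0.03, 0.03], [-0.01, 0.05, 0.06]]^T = [[-0.04, 0.03, -0.01], [0.07, 0.03, 0.05], [-0.05, 0.03, 0.06]]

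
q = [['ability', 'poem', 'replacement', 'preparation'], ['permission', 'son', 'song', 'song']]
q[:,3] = ['preparation', 'song']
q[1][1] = 'son'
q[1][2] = 'song'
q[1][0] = 'permission'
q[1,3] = 'song'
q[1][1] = 'son'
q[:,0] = ['ability', 'permission']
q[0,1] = 'poem'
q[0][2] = 'replacement'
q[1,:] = ['permission', 'son', 'song', 'song']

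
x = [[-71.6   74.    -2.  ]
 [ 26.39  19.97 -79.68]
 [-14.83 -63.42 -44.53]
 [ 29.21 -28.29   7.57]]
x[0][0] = -71.6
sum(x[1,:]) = -33.32000000000001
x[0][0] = -71.6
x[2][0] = -14.83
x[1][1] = 19.97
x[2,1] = -63.42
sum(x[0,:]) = 0.4000000000000057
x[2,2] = -44.53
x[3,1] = -28.29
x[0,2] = -2.0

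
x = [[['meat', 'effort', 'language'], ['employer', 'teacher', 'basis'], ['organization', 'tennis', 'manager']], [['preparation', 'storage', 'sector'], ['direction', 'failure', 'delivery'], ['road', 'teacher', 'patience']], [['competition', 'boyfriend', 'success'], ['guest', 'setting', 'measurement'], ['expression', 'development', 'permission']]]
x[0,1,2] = 'basis'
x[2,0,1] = 'boyfriend'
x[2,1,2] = 'measurement'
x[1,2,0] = 'road'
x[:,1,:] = [['employer', 'teacher', 'basis'], ['direction', 'failure', 'delivery'], ['guest', 'setting', 'measurement']]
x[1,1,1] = 'failure'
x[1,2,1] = 'teacher'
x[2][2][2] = 'permission'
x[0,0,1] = 'effort'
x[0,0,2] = 'language'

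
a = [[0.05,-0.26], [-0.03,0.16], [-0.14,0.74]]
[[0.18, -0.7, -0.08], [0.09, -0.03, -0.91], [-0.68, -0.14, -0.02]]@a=[[0.04, -0.22], [0.13, -0.7], [-0.03, 0.14]]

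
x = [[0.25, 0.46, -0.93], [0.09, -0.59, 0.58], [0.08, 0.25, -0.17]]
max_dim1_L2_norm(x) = 1.07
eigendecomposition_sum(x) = [[(0.13+0.05j), (0.01+0.08j), (-0.26+0.15j)], [0.04-0.03j, (0.03+0.01j), (-0+0.11j)], [(0.04-0.04j), 0.03+0.01j, 0.12j]] + [[0.13-0.05j, 0.01-0.08j, -0.26-0.15j], [0.04+0.03j, (0.03-0.01j), -0.00-0.11j], [0.04+0.04j, (0.03-0.01j), -0.12j]] + [[(-0.01-0j),(0.44+0j),-0.40-0.00j], [0.01+0.00j,-0.64-0.00j,0.58+0.00j], [-0.00-0.00j,0.19+0.00j,-0.17-0.00j]]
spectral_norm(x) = 1.35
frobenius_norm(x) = 1.39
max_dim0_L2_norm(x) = 1.11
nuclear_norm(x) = 1.77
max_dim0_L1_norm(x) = 1.68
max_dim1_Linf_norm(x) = 0.93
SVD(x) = [[-0.78,  -0.62,  -0.07], [0.59,  -0.77,  0.25], [-0.21,  0.15,  0.96]] @ diag([1.3483688029746355, 0.31410668843838585, 0.11242134780823981]) @ [[-0.12, -0.56, 0.82],[-0.68, 0.65, 0.35],[0.73, 0.51, 0.46]]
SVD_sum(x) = [[0.12, 0.59, -0.86], [-0.09, -0.45, 0.65], [0.03, 0.16, -0.24]] + [[0.13, -0.13, -0.07], [0.16, -0.16, -0.08], [-0.03, 0.03, 0.02]] + [[-0.01, -0.00, -0.00], [0.02, 0.01, 0.01], [0.08, 0.06, 0.05]]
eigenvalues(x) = [(0.16+0.18j), (0.16-0.18j), (-0.82+0j)]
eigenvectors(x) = [[0.88+0.00j,(0.88-0j),(0.55+0j)], [0.17-0.28j,(0.17+0.28j),(-0.8+0j)], [(0.17-0.31j),(0.17+0.31j),(0.24+0j)]]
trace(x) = -0.51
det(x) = -0.05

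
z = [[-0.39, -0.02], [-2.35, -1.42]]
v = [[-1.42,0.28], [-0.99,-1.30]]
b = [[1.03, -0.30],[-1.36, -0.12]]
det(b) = -0.53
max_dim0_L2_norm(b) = 1.71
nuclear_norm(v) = 3.00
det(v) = 2.12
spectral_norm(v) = 1.86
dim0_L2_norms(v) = [1.73, 1.33]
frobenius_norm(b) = 1.74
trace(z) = -1.81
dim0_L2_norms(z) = [2.38, 1.42]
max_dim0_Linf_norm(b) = 1.36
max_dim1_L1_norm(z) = 3.77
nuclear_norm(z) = 2.95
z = v + b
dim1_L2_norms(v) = [1.45, 1.63]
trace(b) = 0.91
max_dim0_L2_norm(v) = 1.73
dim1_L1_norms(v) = [1.7, 2.29]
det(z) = 0.51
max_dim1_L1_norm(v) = 2.29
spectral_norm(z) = 2.77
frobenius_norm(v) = 2.18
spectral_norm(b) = 1.71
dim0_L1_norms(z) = [2.74, 1.44]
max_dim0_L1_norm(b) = 2.39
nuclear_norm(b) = 2.02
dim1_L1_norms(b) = [1.33, 1.48]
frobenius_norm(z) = 2.77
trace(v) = -2.72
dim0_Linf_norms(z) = [2.35, 1.42]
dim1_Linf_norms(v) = [1.42, 1.3]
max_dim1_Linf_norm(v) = 1.42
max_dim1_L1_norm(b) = 1.48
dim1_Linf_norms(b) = [1.03, 1.36]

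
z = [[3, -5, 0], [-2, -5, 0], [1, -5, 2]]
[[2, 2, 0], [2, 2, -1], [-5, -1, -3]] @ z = [[2, -20, 0], [1, -15, -2], [-16, 45, -6]]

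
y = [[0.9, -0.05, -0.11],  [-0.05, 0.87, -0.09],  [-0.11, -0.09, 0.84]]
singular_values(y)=[0.99, 0.93, 0.7]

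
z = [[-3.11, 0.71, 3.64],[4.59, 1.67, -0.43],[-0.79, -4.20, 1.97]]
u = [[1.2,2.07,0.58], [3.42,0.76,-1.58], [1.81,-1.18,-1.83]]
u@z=[[5.31, 1.87, 4.62], [-5.90, 10.33, 9.01], [-9.60, 7.00, 3.49]]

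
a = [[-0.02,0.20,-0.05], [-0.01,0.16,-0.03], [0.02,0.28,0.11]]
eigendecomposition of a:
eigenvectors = [[0.98+0.00j,0.00+0.36j,-0.36j],  [(0.02+0j),0.06+0.27j,(0.06-0.27j)],  [(-0.22+0j),0.89+0.00j,(0.89-0j)]]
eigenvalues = [(-0+0j), (0.13+0.09j), (0.13-0.09j)]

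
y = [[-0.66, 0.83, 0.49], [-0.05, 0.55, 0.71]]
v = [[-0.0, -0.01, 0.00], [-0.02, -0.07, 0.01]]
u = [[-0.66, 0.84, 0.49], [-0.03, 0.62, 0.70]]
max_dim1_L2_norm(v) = 0.07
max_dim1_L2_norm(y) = 1.17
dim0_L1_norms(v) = [0.02, 0.08, 0.01]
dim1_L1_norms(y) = [1.98, 1.31]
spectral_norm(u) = 1.43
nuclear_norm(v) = 0.08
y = u + v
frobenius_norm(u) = 1.50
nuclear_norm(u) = 1.89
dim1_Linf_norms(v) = [0.01, 0.07]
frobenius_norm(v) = 0.07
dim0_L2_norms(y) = [0.66, 1.0, 0.86]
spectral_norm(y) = 1.40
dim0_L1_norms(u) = [0.69, 1.46, 1.19]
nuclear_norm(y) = 1.86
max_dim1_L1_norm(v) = 0.1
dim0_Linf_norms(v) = [0.02, 0.07, 0.01]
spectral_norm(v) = 0.07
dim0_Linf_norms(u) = [0.66, 0.84, 0.7]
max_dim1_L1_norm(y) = 1.98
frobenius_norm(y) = 1.47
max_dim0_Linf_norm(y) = 0.83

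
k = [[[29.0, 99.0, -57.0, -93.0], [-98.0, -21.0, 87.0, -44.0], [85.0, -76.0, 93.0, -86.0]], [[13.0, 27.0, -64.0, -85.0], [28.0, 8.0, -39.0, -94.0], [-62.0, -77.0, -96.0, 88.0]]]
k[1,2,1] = -77.0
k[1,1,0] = 28.0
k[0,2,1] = -76.0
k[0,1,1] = -21.0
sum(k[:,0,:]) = -131.0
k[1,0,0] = 13.0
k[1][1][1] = 8.0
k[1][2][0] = -62.0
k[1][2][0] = -62.0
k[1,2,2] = -96.0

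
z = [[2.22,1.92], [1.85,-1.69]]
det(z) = -7.30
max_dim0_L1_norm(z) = 4.07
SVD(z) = [[-0.95, -0.31], [-0.31, 0.95]] @ diag([2.9830424792333545, 2.448439823048408]) @ [[-0.9,  -0.43], [0.43,  -0.90]]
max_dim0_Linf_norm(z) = 2.22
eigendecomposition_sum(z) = [[2.56, 1.05], [1.02, 0.42]] + [[-0.34, 0.87],  [0.83, -2.11]]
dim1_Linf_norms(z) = [2.22, 1.85]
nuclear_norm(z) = 5.43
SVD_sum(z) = [[2.55, 1.23], [0.84, 0.4]] + [[-0.33,0.69], [1.01,-2.09]]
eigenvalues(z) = [2.98, -2.45]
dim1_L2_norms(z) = [2.94, 2.51]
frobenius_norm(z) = 3.86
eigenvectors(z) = [[0.93,-0.38], [0.37,0.92]]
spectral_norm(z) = 2.98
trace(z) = 0.53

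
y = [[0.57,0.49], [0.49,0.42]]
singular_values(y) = [0.99, 0.0]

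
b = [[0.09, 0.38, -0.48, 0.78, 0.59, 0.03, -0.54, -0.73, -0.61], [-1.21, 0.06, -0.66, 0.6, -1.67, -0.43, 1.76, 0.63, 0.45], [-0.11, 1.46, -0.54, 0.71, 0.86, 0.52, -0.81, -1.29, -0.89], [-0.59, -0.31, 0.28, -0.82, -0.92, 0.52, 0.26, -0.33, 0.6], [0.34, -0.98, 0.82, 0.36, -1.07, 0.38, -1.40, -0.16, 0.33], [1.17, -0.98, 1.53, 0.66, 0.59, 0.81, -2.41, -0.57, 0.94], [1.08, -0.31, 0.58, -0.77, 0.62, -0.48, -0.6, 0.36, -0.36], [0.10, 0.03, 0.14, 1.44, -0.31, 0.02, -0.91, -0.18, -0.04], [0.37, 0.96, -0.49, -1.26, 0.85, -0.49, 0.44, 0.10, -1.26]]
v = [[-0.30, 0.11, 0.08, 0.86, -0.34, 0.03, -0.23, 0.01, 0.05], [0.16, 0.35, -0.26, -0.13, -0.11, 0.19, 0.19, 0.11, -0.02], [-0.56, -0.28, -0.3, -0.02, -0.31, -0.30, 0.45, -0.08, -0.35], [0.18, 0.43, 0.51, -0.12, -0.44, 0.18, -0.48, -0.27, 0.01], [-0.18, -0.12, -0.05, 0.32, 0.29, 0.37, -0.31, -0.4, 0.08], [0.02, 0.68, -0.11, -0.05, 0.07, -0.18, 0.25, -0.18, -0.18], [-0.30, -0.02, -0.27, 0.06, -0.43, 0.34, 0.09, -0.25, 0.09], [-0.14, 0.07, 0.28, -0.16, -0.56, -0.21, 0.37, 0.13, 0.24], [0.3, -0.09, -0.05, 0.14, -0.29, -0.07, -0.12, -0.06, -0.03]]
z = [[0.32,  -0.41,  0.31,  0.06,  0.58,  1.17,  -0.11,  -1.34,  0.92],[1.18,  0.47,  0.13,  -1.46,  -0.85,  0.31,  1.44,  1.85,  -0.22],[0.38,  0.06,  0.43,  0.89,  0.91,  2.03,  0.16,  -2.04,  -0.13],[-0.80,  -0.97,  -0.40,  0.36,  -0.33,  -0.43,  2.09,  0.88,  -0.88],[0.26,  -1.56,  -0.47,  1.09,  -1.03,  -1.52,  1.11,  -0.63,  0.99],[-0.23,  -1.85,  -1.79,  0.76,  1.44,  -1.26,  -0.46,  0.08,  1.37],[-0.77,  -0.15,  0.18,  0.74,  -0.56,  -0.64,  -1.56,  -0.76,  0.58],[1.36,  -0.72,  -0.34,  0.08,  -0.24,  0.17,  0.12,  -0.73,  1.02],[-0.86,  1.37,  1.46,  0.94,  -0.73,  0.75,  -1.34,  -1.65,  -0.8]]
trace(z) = -3.80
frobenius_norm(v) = 2.47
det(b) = -0.00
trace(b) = -3.51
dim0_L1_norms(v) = [2.14, 2.15, 1.91, 1.86, 2.84, 1.87, 2.49, 1.49, 1.05]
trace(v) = -0.07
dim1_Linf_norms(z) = [1.34, 1.85, 2.04, 2.09, 1.56, 1.85, 1.56, 1.36, 1.65]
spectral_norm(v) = 1.28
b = z @ v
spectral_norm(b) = 4.91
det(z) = -0.17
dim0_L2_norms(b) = [2.15, 2.31, 2.16, 2.64, 2.72, 1.41, 3.64, 1.8, 2.11]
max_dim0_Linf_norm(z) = 2.09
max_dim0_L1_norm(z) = 9.96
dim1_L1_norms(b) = [4.23, 7.47, 7.19, 4.63, 5.84, 9.66, 5.16, 3.17, 6.22]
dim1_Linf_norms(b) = [0.78, 1.76, 1.46, 0.92, 1.4, 2.41, 1.08, 1.44, 1.26]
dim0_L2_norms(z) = [2.36, 3.1, 2.48, 2.5, 2.46, 3.27, 3.49, 3.79, 2.56]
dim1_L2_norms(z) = [2.17, 3.18, 3.21, 2.84, 3.14, 3.61, 2.29, 2.04, 3.45]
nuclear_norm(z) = 20.15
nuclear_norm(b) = 15.23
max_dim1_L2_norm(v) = 1.01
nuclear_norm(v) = 6.46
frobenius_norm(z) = 8.80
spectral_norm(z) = 5.36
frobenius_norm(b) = 7.20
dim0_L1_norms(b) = [5.06, 5.47, 5.52, 7.4, 7.48, 3.68, 9.13, 4.35, 5.48]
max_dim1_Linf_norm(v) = 0.86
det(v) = -0.00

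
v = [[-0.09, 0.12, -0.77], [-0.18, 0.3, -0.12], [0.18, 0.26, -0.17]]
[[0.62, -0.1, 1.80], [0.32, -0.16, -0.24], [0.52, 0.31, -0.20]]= v @ [[0.6, 1.34, -0.48], [1.14, 0.28, -2.14], [-0.70, 0.02, -2.61]]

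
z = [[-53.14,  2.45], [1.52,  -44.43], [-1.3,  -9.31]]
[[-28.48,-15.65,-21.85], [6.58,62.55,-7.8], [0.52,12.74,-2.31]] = z @ [[0.53, 0.23, 0.42], [-0.13, -1.4, 0.19]]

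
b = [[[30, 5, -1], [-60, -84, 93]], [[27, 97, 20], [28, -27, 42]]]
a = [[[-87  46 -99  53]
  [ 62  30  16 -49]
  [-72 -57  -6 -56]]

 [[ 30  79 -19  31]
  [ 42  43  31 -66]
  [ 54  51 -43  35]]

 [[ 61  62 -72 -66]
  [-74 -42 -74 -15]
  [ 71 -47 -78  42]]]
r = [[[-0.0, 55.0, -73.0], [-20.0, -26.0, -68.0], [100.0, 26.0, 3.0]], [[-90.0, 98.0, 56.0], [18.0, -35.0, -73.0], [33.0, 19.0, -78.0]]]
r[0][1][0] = -20.0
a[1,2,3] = 35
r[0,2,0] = 100.0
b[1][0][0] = 27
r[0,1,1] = -26.0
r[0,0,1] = 55.0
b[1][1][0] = 28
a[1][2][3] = 35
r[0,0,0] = -0.0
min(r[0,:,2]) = -73.0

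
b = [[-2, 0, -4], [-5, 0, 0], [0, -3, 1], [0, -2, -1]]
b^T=[[-2, -5, 0, 0], [0, 0, -3, -2], [-4, 0, 1, -1]]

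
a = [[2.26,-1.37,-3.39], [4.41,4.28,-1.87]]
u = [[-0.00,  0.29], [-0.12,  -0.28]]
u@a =[[1.28, 1.24, -0.54], [-1.51, -1.03, 0.93]]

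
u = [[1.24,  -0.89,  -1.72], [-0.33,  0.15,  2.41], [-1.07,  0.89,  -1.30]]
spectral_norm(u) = 3.30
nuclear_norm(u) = 5.29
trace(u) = 0.09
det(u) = 0.00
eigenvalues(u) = [2.47, -0.0, -2.38]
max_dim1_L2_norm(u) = 2.44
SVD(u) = [[-0.62, -0.53, 0.58], [0.73, -0.13, 0.67], [-0.28, 0.84, 0.47]] @ diag([3.300805984953806, 1.9897938044483254, 0.0006822552268523931]) @ [[-0.22,  0.13,  0.97], [-0.76,  0.6,  -0.25], [-0.61,  -0.79,  -0.03]]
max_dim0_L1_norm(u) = 5.43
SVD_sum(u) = [[0.44, -0.26, -1.98], [-0.52, 0.3, 2.35], [0.2, -0.12, -0.89]] + [[0.8, -0.63, 0.26], [0.19, -0.15, 0.06], [-1.27, 1.01, -0.41]] + [[-0.00,-0.0,-0.00], [-0.00,-0.00,-0.0], [-0.00,-0.0,-0.00]]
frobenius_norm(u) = 3.85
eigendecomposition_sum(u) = [[1.36, -1.01, -1.26], [-0.79, 0.58, 0.73], [-0.57, 0.42, 0.53]] + [[-0.0, -0.00, -0.0], [-0.00, -0.00, -0.00], [-0.00, -0.0, -0.0]] + [[-0.12,0.12,-0.46], [0.46,-0.43,1.68], [-0.5,0.47,-1.83]]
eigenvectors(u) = [[-0.81, 0.61, 0.18], [0.47, 0.79, -0.67], [0.34, 0.03, 0.72]]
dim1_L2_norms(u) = [2.3, 2.44, 1.9]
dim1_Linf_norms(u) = [1.72, 2.41, 1.3]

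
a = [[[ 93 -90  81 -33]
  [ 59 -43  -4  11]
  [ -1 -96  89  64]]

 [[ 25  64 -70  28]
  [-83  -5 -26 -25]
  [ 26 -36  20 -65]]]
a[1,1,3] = -25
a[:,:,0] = [[93, 59, -1], [25, -83, 26]]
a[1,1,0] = -83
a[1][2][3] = -65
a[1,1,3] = -25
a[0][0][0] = 93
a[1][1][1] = -5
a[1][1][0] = -83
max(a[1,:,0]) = 26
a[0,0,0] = 93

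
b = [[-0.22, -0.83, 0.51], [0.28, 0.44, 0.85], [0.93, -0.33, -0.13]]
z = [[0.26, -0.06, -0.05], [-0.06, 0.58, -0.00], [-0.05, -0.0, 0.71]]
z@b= [[-0.12, -0.23, 0.09], [0.18, 0.3, 0.46], [0.67, -0.19, -0.12]]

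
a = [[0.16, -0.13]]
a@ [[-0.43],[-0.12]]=[[-0.05]]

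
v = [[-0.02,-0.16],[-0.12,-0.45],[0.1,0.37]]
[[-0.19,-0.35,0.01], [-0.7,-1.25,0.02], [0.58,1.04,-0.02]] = v @ [[2.48, 4.27, -0.1], [0.9, 1.65, -0.02]]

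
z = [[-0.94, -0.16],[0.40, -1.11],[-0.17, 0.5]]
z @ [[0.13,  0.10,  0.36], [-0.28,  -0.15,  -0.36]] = [[-0.08, -0.07, -0.28],  [0.36, 0.21, 0.54],  [-0.16, -0.09, -0.24]]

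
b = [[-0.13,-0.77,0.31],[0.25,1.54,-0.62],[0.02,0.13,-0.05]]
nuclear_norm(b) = 1.89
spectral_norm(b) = 1.88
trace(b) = 1.36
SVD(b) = [[-0.45, -0.86, -0.25],  [0.89, -0.40, -0.20],  [0.07, -0.31, 0.95]] @ diag([1.8825978089624664, 0.004601281638078996, 0.00207795500609867]) @ [[0.15, 0.92, -0.37], [0.98, -0.19, -0.08], [0.14, 0.35, 0.93]]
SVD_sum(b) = [[-0.13,  -0.77,  0.31], [0.25,  1.54,  -0.62], [0.02,  0.13,  -0.05]] + [[-0.00, 0.0, 0.0],[-0.00, 0.00, 0.0],[-0.0, 0.0, 0.0]] + [[-0.00,-0.0,-0.0], [-0.0,-0.0,-0.00], [0.0,0.0,0.0]]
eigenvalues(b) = [1.36, -0.01, 0.0]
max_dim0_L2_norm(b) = 1.73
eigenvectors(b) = [[-0.44, 0.99, -0.06], [0.89, -0.10, 0.38], [0.08, 0.14, 0.92]]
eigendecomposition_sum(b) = [[-0.12, -0.77, 0.31], [0.25, 1.54, -0.62], [0.02, 0.13, -0.05]] + [[-0.01, -0.00, 0.00], [0.00, 0.00, -0.0], [-0.0, -0.00, 0.00]] + [[0.00, 0.0, -0.0], [-0.00, -0.0, 0.0], [-0.00, -0.0, 0.0]]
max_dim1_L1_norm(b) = 2.41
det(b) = -0.00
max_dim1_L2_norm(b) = 1.68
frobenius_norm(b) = 1.88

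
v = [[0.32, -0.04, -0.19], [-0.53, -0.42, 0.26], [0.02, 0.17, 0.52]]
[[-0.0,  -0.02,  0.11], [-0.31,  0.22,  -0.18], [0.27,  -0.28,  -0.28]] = v@[[0.25, -0.35, 0.01], [0.62, -0.34, 0.08], [0.31, -0.41, -0.56]]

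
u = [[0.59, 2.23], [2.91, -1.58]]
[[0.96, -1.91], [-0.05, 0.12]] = u@[[0.19, -0.37], [0.38, -0.76]]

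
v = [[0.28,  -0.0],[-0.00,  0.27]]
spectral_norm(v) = 0.28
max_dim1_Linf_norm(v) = 0.28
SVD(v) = [[1.00, 0.00], [0.0, 1.00]] @ diag([0.28, 0.27]) @ [[1.00, 0.00], [0.00, 1.0]]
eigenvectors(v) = [[1.0, 0.00],  [0.00, 1.00]]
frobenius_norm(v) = 0.39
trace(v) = 0.55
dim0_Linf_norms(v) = [0.28, 0.27]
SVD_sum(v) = [[0.28,0.00], [0.0,0.0]] + [[0.00, 0.0], [0.00, 0.27]]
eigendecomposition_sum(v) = [[0.28, 0.0], [0.0, 0.0]] + [[0.0, 0.0], [0.00, 0.27]]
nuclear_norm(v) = 0.55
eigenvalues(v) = [0.28, 0.27]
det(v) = 0.08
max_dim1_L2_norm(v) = 0.28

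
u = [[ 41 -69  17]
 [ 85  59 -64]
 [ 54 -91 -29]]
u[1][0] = 85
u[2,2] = -29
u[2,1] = -91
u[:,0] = [41, 85, 54]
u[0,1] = -69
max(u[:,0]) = 85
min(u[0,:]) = -69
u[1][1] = 59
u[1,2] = -64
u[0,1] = -69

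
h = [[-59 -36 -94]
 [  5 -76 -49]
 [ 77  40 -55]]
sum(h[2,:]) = 62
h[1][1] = -76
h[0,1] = -36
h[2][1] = 40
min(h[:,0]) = -59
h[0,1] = -36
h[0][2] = -94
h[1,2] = -49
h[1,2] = -49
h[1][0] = 5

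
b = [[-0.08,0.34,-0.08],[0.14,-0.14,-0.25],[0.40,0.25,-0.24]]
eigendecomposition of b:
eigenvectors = [[(-0.42-0.3j), (-0.42+0.3j), -0.60+0.00j],[0.02-0.42j, 0.02+0.42j, 0.69+0.00j],[(-0.75+0j), (-0.75-0j), (0.41+0j)]]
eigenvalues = [(-0.02+0.3j), (-0.02-0.3j), (-0.41+0j)]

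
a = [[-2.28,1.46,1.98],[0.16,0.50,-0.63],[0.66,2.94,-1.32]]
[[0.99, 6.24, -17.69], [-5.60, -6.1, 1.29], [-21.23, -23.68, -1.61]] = a@[[0.62, -1.96, 2.94],[-5.12, -5.42, -2.78],[4.99, 4.89, -3.50]]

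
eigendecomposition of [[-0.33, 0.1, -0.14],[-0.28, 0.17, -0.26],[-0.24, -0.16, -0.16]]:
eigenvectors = [[0.46, 0.38, -0.27],[0.52, -0.38, -0.82],[0.71, -0.84, 0.50]]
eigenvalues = [-0.43, -0.12, 0.24]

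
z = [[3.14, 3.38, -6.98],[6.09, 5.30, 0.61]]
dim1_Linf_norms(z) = [6.98, 6.09]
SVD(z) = [[-0.73,-0.68], [-0.68,0.73]] @ diag([10.031533838494582, 5.909562492024104]) @ [[-0.64, -0.61, 0.47], [0.39, 0.26, 0.88]]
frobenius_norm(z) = 11.64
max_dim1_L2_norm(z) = 8.37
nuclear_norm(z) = 15.94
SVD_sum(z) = [[4.71, 4.45, -3.42], [4.40, 4.16, -3.2]] + [[-1.57, -1.07, -3.56], [1.69, 1.14, 3.81]]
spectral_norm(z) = 10.03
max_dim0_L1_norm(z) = 9.23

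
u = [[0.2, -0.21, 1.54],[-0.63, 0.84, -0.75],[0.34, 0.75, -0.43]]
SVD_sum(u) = [[0.3, -0.66, 1.28], [-0.24, 0.52, -1.01], [-0.13, 0.29, -0.56]] + [[0.02, 0.46, 0.23], [0.02, 0.34, 0.17], [0.02, 0.44, 0.22]] + [[-0.12,  -0.01,  0.03], [-0.41,  -0.02,  0.08], [0.45,  0.03,  -0.09]]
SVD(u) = [[-0.74, 0.64, 0.2], [0.58, 0.48, 0.66], [0.32, 0.60, -0.73]] @ diag([1.9818525878587343, 0.8078865986565703, 0.6350429620968625]) @ [[-0.21, 0.45, -0.87], [0.04, 0.89, 0.45], [-0.98, -0.06, 0.2]]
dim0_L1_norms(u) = [1.17, 1.8, 2.72]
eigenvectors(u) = [[0.81+0.00j, (0.21+0.5j), (0.21-0.5j)],  [0.04+0.00j, -0.75+0.00j, (-0.75-0j)],  [-0.59+0.00j, (-0.25+0.28j), (-0.25-0.28j)]]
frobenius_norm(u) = 2.23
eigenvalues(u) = [(-0.94+0j), (0.77+0.69j), (0.77-0.69j)]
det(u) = -1.02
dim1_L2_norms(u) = [1.57, 1.29, 0.93]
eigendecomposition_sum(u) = [[(-0.4-0j),-0.35+0.00j,(0.71-0j)], [-0.02-0.00j,(-0.02+0j),(0.03-0j)], [0.30+0.00j,0.25-0.00j,-0.52+0.00j]] + [[(0.3+0.11j), (0.07-0.36j), 0.42+0.13j],[(-0.31+0.33j), 0.43+0.29j, -0.39+0.46j],[(0.02+0.22j), 0.25-0.07j, 0.05+0.30j]] + [[0.30-0.11j,0.07+0.36j,(0.42-0.13j)], [(-0.31-0.33j),(0.43-0.29j),(-0.39-0.46j)], [(0.02-0.22j),(0.25+0.07j),(0.05-0.3j)]]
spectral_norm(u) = 1.98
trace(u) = 0.61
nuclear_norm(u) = 3.42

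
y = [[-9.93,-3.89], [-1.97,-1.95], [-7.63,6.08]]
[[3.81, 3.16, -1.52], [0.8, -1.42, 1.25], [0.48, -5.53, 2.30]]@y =[[-32.46,-30.22], [-14.68,7.26], [-11.42,22.9]]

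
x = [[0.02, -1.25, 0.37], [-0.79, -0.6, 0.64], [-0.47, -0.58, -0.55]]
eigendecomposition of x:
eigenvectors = [[(-0.85+0j), 0.30-0.39j, 0.30+0.39j], [(0.53+0j), 0.24-0.46j, 0.24+0.46j], [(0.07+0j), (0.7+0j), 0.70-0.00j]]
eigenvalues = [(0.76+0j), (-0.95+0.64j), (-0.95-0.64j)]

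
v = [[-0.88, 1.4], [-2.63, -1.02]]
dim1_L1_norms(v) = [2.28, 3.65]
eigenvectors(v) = [[-0.02-0.59j,-0.02+0.59j], [(0.81+0j),(0.81-0j)]]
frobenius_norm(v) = 3.27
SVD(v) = [[-0.16,  -0.99], [-0.99,  0.16]] @ diag([2.846688361844789, 1.6087465215307943]) @ [[0.96, 0.27],  [0.27, -0.96]]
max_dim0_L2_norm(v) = 2.77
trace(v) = -1.90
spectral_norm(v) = 2.85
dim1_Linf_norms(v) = [1.4, 2.63]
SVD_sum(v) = [[-0.45, -0.13], [-2.7, -0.77]] + [[-0.43, 1.53],[0.07, -0.25]]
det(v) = 4.58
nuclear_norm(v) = 4.46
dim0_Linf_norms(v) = [2.63, 1.4]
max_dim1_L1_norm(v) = 3.65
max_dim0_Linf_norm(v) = 2.63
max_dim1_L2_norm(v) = 2.82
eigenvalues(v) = [(-0.95+1.92j), (-0.95-1.92j)]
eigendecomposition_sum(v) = [[-0.44+0.98j,  0.70+0.35j],[(-1.32-0.65j),  (-0.51+0.94j)]] + [[-0.44-0.98j, (0.7-0.35j)], [-1.32+0.65j, (-0.51-0.94j)]]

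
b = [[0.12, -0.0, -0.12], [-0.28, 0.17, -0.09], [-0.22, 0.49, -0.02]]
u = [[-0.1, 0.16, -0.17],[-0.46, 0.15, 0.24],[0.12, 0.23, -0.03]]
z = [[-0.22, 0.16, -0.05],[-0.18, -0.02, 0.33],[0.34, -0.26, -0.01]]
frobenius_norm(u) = 0.65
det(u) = 0.03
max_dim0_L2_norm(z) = 0.44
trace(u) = 0.02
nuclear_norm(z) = 0.90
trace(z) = -0.25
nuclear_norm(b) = 0.95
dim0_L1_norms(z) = [0.74, 0.44, 0.39]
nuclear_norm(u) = 1.03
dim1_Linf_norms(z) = [0.22, 0.33, 0.34]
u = z + b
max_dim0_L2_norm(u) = 0.49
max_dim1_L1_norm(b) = 0.73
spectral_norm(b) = 0.61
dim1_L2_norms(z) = [0.28, 0.38, 0.43]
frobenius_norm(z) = 0.63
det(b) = 0.02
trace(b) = 0.27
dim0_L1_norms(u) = [0.68, 0.54, 0.44]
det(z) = -0.00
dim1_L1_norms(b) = [0.24, 0.54, 0.73]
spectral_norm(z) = 0.53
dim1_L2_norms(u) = [0.25, 0.54, 0.26]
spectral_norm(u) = 0.55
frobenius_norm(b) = 0.66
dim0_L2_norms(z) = [0.44, 0.31, 0.33]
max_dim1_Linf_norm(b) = 0.49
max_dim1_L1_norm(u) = 0.85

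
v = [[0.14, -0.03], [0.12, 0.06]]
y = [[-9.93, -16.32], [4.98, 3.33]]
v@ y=[[-1.54, -2.38],[-0.89, -1.76]]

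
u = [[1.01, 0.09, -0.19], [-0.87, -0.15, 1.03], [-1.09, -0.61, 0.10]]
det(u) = 0.46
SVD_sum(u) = [[0.86, 0.25, -0.41], [-1.07, -0.31, 0.5], [-1.01, -0.30, 0.47]] + [[0.05, 0.06, 0.16], [0.18, 0.21, 0.51], [-0.14, -0.17, -0.41]] + [[0.1, -0.23, 0.06],[0.02, -0.05, 0.01],[0.06, -0.14, 0.04]]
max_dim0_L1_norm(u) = 2.97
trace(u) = 0.96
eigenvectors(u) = [[-0.63+0.00j,-0.10+0.04j,-0.10-0.04j], [0.73+0.00j,0.81+0.00j,0.81-0.00j], [(0.27+0j),(0.03+0.57j),(0.03-0.57j)]]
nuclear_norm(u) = 3.02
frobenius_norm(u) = 2.12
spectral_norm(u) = 1.95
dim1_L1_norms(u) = [1.29, 2.05, 1.8]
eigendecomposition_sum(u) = [[1.10+0.00j, (0.13+0j), -0.08+0.00j], [(-1.28+0j), (-0.15-0j), (0.1+0j)], [(-0.48+0j), -0.06-0.00j, 0.04+0.00j]] + [[(-0.05-0.04j),-0.02-0.05j,-0.05+0.03j], [0.20+0.44j,0.00+0.39j,0.47-0.02j], [-0.31+0.16j,-0.28+0.01j,0.03+0.33j]] + [[-0.05+0.04j, -0.02+0.05j, (-0.05-0.03j)], [(0.2-0.44j), -0.39j, (0.47+0.02j)], [-0.31-0.16j, (-0.28-0.01j), 0.03-0.33j]]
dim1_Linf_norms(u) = [1.01, 1.03, 1.09]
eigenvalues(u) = [(0.99+0j), (-0.01+0.68j), (-0.01-0.68j)]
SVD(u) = [[-0.51, -0.23, 0.83], [0.63, -0.76, 0.17], [0.59, 0.61, 0.53]] @ diag([1.9468419776295778, 0.7692233495016411, 0.30479788831425647]) @ [[-0.87,-0.26,0.41], [-0.31,-0.36,-0.88], [0.38,-0.9,0.24]]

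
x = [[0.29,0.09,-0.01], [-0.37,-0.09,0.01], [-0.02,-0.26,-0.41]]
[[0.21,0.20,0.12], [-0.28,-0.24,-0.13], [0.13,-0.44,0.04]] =x @ [[0.89,0.53,0.17], [-0.53,0.59,0.71], [-0.03,0.67,-0.56]]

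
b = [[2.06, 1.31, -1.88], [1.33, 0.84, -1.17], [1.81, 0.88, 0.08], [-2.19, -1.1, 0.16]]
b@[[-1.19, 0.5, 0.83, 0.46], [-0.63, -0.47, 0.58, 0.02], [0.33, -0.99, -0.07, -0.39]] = [[-3.9, 2.28, 2.6, 1.71], [-2.50, 1.43, 1.67, 1.08], [-2.68, 0.41, 2.01, 0.82], [3.35, -0.74, -2.47, -1.09]]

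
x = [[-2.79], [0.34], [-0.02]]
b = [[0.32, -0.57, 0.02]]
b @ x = [[-1.09]]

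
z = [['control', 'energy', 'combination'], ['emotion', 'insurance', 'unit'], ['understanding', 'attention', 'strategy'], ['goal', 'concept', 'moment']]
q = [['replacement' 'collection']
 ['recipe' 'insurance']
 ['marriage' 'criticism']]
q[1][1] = 'insurance'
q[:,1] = ['collection', 'insurance', 'criticism']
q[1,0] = 'recipe'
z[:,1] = ['energy', 'insurance', 'attention', 'concept']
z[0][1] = 'energy'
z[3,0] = 'goal'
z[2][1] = 'attention'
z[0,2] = 'combination'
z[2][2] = 'strategy'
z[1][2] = 'unit'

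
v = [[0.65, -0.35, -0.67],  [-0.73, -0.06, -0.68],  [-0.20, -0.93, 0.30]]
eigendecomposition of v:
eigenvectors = [[(0.39+0j), (-0.65+0j), -0.65-0.00j], [0.72+0.00j, 0.21-0.44j, (0.21+0.44j)], [0.58+0.00j, 0.17+0.55j, 0.17-0.55j]]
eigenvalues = [(-1+0j), (0.94+0.33j), (0.94-0.33j)]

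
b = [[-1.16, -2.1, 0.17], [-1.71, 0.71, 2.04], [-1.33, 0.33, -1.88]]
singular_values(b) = [2.89, 2.48, 2.07]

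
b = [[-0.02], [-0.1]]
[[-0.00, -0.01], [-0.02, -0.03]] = b@[[0.17, 0.34]]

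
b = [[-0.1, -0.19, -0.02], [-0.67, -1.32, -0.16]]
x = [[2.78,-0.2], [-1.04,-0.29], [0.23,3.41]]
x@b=[[-0.14,-0.26,-0.02], [0.30,0.58,0.07], [-2.31,-4.54,-0.55]]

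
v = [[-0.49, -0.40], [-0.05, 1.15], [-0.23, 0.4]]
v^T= [[-0.49, -0.05, -0.23], [-0.4, 1.15, 0.4]]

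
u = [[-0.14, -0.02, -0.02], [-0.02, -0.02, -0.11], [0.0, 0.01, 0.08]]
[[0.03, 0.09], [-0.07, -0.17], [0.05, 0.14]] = u @ [[-0.29, -1.05], [-0.13, 1.18], [0.68, 1.55]]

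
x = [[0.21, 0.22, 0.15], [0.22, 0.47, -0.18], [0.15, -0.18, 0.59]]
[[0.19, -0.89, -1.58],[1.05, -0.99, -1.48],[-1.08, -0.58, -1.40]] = x @ [[3.99,2.24,-3.74],[-0.83,-4.24,-2.20],[-3.10,-2.85,-2.09]]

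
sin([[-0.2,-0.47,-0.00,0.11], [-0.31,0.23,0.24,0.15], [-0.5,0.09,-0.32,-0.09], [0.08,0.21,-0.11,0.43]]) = [[-0.20, -0.45, -0.01, 0.11], [-0.3, 0.21, 0.23, 0.14], [-0.47, 0.10, -0.32, -0.09], [0.08, 0.2, -0.11, 0.41]]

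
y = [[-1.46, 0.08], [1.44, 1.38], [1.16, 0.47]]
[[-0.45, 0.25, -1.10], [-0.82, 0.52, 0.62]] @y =[[-0.26, -0.21],[2.67, 0.94]]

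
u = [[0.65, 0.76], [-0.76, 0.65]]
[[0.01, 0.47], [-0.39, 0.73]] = u @ [[0.3, -0.25], [-0.25, 0.83]]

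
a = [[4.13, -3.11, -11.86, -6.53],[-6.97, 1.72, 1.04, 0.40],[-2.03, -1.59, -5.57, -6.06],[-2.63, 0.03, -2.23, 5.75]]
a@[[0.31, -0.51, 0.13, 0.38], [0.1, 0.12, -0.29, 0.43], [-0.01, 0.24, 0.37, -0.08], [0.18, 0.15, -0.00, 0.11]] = [[-0.09, -6.31, -2.95, 0.46], [-1.93, 4.07, -1.02, -1.95], [-1.82, -1.4, -1.86, -1.68], [0.25, 1.67, -1.18, -0.18]]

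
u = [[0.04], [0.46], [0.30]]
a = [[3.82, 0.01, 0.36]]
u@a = [[0.15,  0.0,  0.01], [1.76,  0.0,  0.17], [1.15,  0.0,  0.11]]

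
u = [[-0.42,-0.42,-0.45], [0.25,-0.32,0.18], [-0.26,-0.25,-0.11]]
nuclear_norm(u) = 1.38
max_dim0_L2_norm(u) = 0.58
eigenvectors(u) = [[(-0.71+0j), -0.71-0.00j, -0.63+0.00j], [(0.27+0.55j), (0.27-0.55j), (-0.04+0j)], [-0.35+0.04j, -0.35-0.04j, 0.78+0.00j]]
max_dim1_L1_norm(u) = 1.29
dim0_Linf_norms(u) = [0.42, 0.42, 0.45]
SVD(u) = [[-0.9, -0.04, -0.44], [0.1, -0.99, -0.1], [-0.43, -0.13, 0.89]] @ diag([0.829762491024318, 0.4408451948954356, 0.1093147868621788]) @ [[0.62, 0.55, 0.56],[-0.44, 0.84, -0.33],[-0.65, -0.05, 0.76]]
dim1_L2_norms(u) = [0.75, 0.44, 0.38]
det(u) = 0.04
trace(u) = -0.85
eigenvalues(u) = [(-0.48+0.35j), (-0.48-0.35j), (0.11+0j)]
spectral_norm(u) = 0.83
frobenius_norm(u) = 0.95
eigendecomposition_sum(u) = [[(-0.23+0.05j), -0.21-0.31j, (-0.19+0.02j)], [0.12+0.16j, -0.16+0.28j, (0.09+0.14j)], [(-0.11+0.04j), (-0.12-0.14j), (-0.09+0.02j)]] + [[-0.23-0.05j, (-0.21+0.31j), -0.19-0.02j],[0.12-0.16j, (-0.16-0.28j), 0.09-0.14j],[(-0.11-0.04j), (-0.12+0.14j), -0.09-0.02j]] + [[0.03+0.00j, 0.00-0.00j, -0.06+0.00j],  [0j, 0.00-0.00j, (-0+0j)],  [-0.04-0.00j, -0.01+0.00j, (0.08-0j)]]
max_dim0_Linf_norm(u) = 0.45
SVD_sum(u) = [[-0.46, -0.41, -0.42], [0.05, 0.04, 0.05], [-0.22, -0.2, -0.20]] + [[0.01, -0.02, 0.01], [0.19, -0.37, 0.14], [0.03, -0.05, 0.02]] + [[0.03, 0.00, -0.04], [0.01, 0.00, -0.01], [-0.06, -0.0, 0.07]]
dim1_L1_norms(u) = [1.29, 0.75, 0.62]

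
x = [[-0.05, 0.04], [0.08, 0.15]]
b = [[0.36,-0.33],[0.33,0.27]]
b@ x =[[-0.04, -0.04], [0.01, 0.05]]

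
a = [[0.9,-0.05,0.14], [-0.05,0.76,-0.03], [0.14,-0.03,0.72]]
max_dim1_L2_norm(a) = 0.91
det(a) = 0.48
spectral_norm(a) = 0.99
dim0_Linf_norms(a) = [0.9, 0.76, 0.72]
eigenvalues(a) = [0.99, 0.64, 0.75]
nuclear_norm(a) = 2.38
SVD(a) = [[-0.85,0.23,0.48], [0.24,0.97,-0.02], [-0.47,0.10,-0.88]] @ diag([0.9911207784422559, 0.7453653238450335, 0.6435138977127102]) @ [[-0.85, 0.24, -0.47], [0.23, 0.97, 0.10], [0.48, -0.02, -0.88]]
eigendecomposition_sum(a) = [[0.72,-0.21,0.39], [-0.21,0.06,-0.11], [0.39,-0.11,0.22]] + [[0.15, -0.01, -0.27], [-0.01, 0.0, 0.01], [-0.27, 0.01, 0.50]] + [[0.04,  0.16,  0.02], [0.16,  0.7,  0.07], [0.02,  0.07,  0.01]]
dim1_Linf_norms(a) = [0.9, 0.76, 0.72]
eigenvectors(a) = [[-0.85,0.48,0.23], [0.24,-0.02,0.97], [-0.47,-0.88,0.10]]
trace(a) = 2.38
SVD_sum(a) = [[0.72, -0.21, 0.39], [-0.21, 0.06, -0.11], [0.39, -0.11, 0.22]] + [[0.04, 0.16, 0.02], [0.16, 0.7, 0.07], [0.02, 0.07, 0.01]] + [[0.15,-0.01,-0.27], [-0.01,0.00,0.01], [-0.27,0.01,0.50]]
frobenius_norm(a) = 1.40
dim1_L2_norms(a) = [0.91, 0.76, 0.73]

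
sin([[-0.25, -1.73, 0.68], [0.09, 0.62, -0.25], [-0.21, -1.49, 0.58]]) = [[-0.21, -1.48, 0.58],[0.08, 0.53, -0.21],[-0.18, -1.27, 0.49]]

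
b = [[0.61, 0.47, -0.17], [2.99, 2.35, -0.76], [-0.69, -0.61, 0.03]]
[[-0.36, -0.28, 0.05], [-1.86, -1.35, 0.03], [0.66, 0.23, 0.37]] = b @ [[-0.36, -0.43, -0.31],[-0.73, 0.13, -0.37],[-1.22, 0.49, -2.40]]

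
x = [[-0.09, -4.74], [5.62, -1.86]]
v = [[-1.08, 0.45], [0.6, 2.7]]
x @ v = [[-2.75,-12.84], [-7.19,-2.49]]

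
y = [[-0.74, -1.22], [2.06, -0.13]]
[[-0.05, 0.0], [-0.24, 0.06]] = y@[[-0.11, 0.03], [0.11, -0.02]]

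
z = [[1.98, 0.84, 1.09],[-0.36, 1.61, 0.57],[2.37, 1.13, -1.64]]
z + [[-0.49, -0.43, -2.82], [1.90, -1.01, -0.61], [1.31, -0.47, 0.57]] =[[1.49, 0.41, -1.73], [1.54, 0.6, -0.04], [3.68, 0.66, -1.07]]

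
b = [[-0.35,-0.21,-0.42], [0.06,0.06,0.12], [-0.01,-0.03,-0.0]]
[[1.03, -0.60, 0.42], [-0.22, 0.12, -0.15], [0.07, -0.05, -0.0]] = b @ [[-1.84,1.32,0.84], [-1.79,1.29,-0.25], [-0.03,-0.32,-1.58]]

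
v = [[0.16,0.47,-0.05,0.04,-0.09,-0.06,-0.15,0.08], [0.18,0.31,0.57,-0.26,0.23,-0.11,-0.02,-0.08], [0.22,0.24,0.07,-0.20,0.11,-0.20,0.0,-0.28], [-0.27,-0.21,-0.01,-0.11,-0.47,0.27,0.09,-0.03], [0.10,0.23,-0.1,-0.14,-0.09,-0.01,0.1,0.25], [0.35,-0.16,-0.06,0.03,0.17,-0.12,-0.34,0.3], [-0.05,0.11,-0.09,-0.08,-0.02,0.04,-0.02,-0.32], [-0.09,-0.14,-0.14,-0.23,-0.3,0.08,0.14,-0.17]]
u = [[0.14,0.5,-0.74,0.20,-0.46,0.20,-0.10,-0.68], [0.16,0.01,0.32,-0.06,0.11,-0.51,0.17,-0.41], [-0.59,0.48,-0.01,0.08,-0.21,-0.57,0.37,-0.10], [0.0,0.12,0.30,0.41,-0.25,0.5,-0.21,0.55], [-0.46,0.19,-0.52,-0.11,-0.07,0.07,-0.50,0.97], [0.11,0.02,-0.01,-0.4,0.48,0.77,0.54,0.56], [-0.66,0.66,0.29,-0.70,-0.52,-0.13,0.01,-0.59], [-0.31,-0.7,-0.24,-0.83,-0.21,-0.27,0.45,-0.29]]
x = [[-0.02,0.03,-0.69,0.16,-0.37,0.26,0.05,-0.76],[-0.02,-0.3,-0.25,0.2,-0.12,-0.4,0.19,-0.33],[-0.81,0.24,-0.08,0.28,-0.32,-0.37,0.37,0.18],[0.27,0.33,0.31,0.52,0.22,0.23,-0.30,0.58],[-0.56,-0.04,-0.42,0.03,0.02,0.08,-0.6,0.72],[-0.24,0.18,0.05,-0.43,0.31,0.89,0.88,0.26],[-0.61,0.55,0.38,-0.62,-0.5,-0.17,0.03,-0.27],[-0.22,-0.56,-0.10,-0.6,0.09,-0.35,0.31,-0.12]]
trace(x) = 0.94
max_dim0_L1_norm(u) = 4.15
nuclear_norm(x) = 7.55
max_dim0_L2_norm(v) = 0.73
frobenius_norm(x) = 3.16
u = x + v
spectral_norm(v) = 1.06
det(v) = 0.00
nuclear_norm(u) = 8.44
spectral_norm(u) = 1.98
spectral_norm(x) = 1.66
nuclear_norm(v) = 3.68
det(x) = -0.00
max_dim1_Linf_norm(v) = 0.57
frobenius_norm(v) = 1.60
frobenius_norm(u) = 3.37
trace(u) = 0.97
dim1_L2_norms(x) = [1.13, 0.72, 1.1, 1.04, 1.17, 1.42, 1.25, 0.99]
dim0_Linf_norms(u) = [0.66, 0.7, 0.74, 0.83, 0.52, 0.77, 0.54, 0.97]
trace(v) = 0.03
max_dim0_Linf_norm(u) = 0.97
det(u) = 0.25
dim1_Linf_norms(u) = [0.74, 0.51, 0.59, 0.55, 0.97, 0.77, 0.7, 0.83]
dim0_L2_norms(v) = [0.57, 0.73, 0.61, 0.45, 0.65, 0.39, 0.42, 0.61]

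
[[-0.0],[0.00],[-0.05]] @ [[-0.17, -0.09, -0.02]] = [[0.0, 0.00, 0.0], [0.0, 0.00, 0.0], [0.01, 0.00, 0.0]]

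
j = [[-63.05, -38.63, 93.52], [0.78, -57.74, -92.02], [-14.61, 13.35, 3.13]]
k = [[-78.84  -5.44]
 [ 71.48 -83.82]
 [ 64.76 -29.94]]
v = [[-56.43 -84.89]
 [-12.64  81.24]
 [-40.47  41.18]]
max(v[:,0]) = -12.64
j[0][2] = 93.52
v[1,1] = 81.24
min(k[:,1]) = -83.82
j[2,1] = 13.35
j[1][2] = -92.02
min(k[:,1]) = -83.82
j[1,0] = 0.78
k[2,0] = 64.76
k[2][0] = 64.76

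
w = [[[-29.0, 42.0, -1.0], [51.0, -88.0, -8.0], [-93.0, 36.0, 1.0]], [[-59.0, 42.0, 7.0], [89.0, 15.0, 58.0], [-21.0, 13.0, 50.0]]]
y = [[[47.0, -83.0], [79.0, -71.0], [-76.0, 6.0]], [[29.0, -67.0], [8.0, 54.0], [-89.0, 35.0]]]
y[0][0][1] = -83.0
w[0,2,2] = 1.0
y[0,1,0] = 79.0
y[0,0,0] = 47.0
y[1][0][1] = -67.0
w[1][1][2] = 58.0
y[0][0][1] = -83.0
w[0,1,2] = -8.0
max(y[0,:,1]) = 6.0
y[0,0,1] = -83.0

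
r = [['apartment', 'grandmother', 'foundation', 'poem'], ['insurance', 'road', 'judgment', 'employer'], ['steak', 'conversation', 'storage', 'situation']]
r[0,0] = 'apartment'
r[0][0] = 'apartment'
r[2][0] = 'steak'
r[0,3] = 'poem'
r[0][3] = 'poem'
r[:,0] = ['apartment', 'insurance', 'steak']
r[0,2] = 'foundation'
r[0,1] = 'grandmother'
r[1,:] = ['insurance', 'road', 'judgment', 'employer']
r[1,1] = 'road'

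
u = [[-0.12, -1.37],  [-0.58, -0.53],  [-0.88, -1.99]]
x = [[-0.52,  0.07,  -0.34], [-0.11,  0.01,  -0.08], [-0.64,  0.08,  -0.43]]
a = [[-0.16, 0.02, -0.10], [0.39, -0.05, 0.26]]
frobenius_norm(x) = 1.01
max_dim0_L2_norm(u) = 2.47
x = u @ a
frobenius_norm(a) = 0.51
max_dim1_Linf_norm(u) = 1.99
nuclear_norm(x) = 1.02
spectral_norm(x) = 1.01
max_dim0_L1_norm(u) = 3.89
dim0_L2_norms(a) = [0.42, 0.05, 0.28]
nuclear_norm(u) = 3.17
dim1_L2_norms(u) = [1.38, 0.79, 2.18]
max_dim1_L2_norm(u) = 2.18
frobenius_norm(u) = 2.69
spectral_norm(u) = 2.64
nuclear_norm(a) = 0.51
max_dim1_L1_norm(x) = 1.15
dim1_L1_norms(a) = [0.28, 0.7]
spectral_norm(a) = 0.51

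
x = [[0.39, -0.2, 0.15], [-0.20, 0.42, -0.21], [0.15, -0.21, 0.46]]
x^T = [[0.39, -0.2, 0.15], [-0.2, 0.42, -0.21], [0.15, -0.21, 0.46]]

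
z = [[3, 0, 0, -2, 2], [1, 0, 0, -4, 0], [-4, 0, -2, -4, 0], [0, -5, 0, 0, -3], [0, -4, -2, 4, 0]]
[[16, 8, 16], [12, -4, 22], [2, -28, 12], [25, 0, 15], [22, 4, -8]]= z @ [[4, 4, 2], [-5, 0, -3], [-5, 2, 0], [-2, 2, -5], [0, 0, 0]]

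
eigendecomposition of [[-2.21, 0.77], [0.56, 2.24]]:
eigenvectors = [[-0.99, -0.17], [0.12, -0.99]]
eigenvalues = [-2.3, 2.33]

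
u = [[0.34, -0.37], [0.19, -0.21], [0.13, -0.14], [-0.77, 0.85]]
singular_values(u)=[1.3, 0.0]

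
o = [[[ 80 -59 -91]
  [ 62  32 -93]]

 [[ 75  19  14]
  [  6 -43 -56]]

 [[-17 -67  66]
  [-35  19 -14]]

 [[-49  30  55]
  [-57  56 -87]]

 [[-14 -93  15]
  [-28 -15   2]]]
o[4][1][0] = -28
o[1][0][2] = 14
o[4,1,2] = 2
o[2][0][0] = -17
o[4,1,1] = -15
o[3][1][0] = -57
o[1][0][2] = 14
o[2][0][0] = -17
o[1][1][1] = -43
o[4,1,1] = -15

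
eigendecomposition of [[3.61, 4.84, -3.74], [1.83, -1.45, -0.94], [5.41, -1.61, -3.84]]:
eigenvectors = [[0.74, -0.36, 0.45], [0.23, -0.26, 0.20], [0.63, -0.9, 0.87]]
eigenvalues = [1.88, -2.15, -1.41]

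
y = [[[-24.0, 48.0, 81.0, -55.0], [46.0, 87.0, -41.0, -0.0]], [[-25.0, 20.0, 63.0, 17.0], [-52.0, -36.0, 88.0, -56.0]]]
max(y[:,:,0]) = 46.0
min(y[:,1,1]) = -36.0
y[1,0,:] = [-25.0, 20.0, 63.0, 17.0]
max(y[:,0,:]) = 81.0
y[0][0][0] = -24.0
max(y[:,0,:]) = 81.0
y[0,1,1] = 87.0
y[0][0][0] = -24.0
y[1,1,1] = -36.0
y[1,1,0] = -52.0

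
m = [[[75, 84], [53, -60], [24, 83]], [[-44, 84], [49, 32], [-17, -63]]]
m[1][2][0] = -17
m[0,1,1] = -60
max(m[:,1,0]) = 53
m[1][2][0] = -17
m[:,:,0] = [[75, 53, 24], [-44, 49, -17]]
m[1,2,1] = -63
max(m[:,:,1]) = 84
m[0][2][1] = 83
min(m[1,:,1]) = -63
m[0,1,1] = -60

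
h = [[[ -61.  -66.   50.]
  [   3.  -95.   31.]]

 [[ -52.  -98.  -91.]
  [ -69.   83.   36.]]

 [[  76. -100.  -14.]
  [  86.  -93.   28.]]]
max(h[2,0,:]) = 76.0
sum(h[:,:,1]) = -369.0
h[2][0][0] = 76.0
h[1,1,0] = -69.0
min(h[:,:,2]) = -91.0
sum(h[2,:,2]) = 14.0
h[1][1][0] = -69.0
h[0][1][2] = 31.0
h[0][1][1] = -95.0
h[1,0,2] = -91.0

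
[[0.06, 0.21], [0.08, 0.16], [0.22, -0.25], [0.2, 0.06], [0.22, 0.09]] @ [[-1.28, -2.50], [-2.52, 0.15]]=[[-0.61, -0.12],[-0.51, -0.18],[0.35, -0.59],[-0.41, -0.49],[-0.51, -0.54]]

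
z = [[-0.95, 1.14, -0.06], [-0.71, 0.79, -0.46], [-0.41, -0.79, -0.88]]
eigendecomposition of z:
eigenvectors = [[0.35+0.39j, (0.35-0.39j), (-0.52+0j)], [-0.11+0.15j, -0.11-0.15j, -0.68+0.00j], [(-0.83+0j), (-0.83-0j), 0.51+0.00j]]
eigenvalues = [(-0.81+0.33j), (-0.81-0.33j), (0.59+0j)]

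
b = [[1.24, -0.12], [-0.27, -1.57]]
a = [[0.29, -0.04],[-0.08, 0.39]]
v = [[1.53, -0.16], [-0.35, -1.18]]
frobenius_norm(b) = 2.02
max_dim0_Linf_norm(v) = 1.53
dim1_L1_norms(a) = [0.33, 0.47]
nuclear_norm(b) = 2.84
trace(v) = 0.35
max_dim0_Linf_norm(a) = 0.39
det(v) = -1.86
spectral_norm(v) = 1.58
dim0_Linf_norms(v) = [1.53, 1.18]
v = b + a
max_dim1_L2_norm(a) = 0.4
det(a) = 0.11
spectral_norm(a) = 0.42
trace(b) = -0.33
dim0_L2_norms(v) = [1.57, 1.19]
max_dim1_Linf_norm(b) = 1.57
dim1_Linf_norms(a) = [0.29, 0.39]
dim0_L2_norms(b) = [1.27, 1.57]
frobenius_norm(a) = 0.49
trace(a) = 0.68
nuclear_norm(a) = 0.68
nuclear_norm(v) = 2.76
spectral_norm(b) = 1.60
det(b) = -1.98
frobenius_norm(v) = 1.97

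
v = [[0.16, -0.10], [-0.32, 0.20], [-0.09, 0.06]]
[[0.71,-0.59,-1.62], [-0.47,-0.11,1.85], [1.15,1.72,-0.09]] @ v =[[0.45, -0.29], [-0.21, 0.14], [-0.36, 0.22]]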